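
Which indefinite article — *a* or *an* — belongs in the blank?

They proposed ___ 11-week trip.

an

The indefinite article is chosen by the initial *sound* of the following word, not its spelling.
The number *11* is spoken "eleven", beginning with /ɪˈlɛvən/ — a vowel sound.
So the article is *an*: They proposed an 11-week trip.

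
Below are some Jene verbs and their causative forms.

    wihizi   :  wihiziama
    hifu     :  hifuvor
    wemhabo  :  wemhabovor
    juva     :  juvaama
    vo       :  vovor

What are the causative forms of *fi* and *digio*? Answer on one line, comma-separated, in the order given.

The alternation tracks the last vowel of the stem — -vor when the last vowel of the stem is a rounded vowel (*hifu*, *wemhabo*, *vo*); -ama when the last vowel of the stem is an unrounded vowel (*wihizi*, *juva*).
*fi* — last vowel /i/ (an unrounded vowel) → -ama → *fiama*.
The last vowel of *digio* is /o/, which is a rounded vowel, so the suffix is -vor, giving *digiovor*.

fiama, digiovor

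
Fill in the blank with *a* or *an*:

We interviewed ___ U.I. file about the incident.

The indefinite article is chosen by the initial *sound* of the following word, not its spelling.
The initialism *U.I.* is read letter by letter; the first letter, U, is pronounced /juː/, which begins with a consonant sound.
So the article is *a*: We interviewed a U.I. file about the incident.

a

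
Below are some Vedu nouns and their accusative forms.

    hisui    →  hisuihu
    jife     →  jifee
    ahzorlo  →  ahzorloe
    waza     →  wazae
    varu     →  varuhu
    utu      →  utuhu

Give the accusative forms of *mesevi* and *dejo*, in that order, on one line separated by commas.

mesevihu, dejoe

Looking at the last vowel of each stem: -hu when the last vowel of the stem is a high vowel (*hisui*, *varu*, *utu*); -e when the last vowel of the stem is a non-high vowel (*jife*, *ahzorlo*, *waza*).
Since the last vowel of *mesevi* is /i/ (a high vowel), it takes -hu, giving *mesevihu*.
*dejo*: last vowel = /o/, a non-high vowel → -e → *dejoe*.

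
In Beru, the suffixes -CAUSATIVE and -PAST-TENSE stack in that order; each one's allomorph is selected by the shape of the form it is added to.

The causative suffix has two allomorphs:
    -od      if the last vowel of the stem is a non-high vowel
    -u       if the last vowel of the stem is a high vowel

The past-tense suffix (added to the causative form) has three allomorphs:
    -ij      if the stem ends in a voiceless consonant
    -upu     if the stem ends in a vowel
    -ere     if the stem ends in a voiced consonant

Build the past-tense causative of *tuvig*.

*tuvig*: last vowel = /i/, a high vowel → -u → *tuvigu*.
The causative form *tuvigu* — final sound /u/ (a vowel) → -upu → *tuviguupu*.

tuviguupu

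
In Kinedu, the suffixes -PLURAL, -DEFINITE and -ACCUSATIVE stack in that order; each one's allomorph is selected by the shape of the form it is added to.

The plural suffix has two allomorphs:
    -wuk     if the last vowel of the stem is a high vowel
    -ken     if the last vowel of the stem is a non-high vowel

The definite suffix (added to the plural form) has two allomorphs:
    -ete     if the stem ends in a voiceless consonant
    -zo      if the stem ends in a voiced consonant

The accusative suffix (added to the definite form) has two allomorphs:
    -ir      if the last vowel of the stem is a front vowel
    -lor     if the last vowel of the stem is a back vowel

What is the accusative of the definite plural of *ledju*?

ledjuwuketeir

Since the last vowel of *ledju* is /u/ (a high vowel), it takes -wuk, giving *ledjuwuk*.
The plural form *ledjuwuk* — final consonant /k/ (voiceless) → -ete → *ledjuwukete*.
The definite form *ledjuwukete* — last vowel /e/ (a front vowel) → -ir → *ledjuwuketeir*.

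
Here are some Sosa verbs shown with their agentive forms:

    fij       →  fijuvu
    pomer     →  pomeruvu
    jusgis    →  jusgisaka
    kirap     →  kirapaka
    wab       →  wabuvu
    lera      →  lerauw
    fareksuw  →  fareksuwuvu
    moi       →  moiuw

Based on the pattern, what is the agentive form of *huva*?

The suffix is conditioned by the final sound: -aka when the stem ends in a voiceless consonant (*jusgis*, *kirap*); -uvu when the stem ends in a voiced consonant (*fij*, *pomer*, *wab*, *fareksuw*); -uw when the stem ends in a vowel (*lera*, *moi*).
*huva* — final sound /a/ (a vowel) → -uw → *huvauw*.

huvauw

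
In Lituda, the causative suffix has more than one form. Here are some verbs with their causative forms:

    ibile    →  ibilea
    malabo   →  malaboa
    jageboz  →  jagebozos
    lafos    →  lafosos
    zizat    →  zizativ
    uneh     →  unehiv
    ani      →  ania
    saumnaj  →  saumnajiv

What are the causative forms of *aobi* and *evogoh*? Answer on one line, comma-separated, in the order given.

aobia, evogohiv

The suffix is conditioned by the final sound: -os when the stem ends in a sibilant (*jageboz*, *lafos*); -iv when the stem ends in a non-sibilant consonant (*zizat*, *uneh*, *saumnaj*); -a when the stem ends in a vowel (*ibile*, *malabo*, *ani*).
*aobi*: final sound = /i/, a vowel → -a → *aobia*.
*evogoh*: final sound = /h/, a non-sibilant consonant → -iv → *evogohiv*.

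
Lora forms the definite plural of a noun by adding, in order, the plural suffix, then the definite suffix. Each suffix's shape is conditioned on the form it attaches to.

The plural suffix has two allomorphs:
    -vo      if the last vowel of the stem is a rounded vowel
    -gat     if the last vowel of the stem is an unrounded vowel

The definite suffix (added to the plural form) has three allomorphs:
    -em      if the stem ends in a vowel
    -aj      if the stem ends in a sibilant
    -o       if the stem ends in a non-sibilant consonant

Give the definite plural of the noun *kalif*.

kalifgato

The last vowel of *kalif* is /i/, which is an unrounded vowel, so the plural suffix is -gat, giving *kalifgat*.
The plural form *kalifgat*: final sound = /t/, a non-sibilant consonant → -o → *kalifgato*.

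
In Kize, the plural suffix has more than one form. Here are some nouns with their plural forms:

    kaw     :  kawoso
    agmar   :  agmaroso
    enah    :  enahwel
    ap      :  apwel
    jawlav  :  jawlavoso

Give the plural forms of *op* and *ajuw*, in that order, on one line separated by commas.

opwel, ajuwoso

The alternation tracks the final consonant of the stem — -wel when the stem ends in a voiceless consonant (*enah*, *ap*); -oso when the stem ends in a voiced consonant (*kaw*, *agmar*, *jawlav*).
*op*: final consonant = /p/, voiceless → -wel → *opwel*.
The final consonant of *ajuw* is /w/, which is voiced, so the suffix is -oso, giving *ajuwoso*.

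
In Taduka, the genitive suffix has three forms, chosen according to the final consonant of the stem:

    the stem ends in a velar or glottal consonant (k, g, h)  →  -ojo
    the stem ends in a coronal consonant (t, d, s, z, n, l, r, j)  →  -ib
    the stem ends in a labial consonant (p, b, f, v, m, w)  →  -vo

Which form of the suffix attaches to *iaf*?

*iaf*: final consonant = /f/, labial → -vo.

-vo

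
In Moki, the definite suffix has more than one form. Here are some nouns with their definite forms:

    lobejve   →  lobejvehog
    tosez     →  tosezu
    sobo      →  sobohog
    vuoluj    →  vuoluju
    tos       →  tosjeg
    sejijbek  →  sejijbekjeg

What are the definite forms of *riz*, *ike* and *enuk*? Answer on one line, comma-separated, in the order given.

The pattern is voicing of the final sound: -jeg when the stem ends in a voiceless consonant (*tos*, *sejijbek*); -u when the stem ends in a voiced consonant (*tosez*, *vuoluj*); -hog when the stem ends in a vowel (*lobejve*, *sobo*).
Since the final sound of *riz* is /z/ (a voiced consonant), it takes -u, giving *rizu*.
*ike*: final sound = /e/, a vowel → -hog → *ikehog*.
*enuk* — final sound /k/ (a voiceless consonant) → -jeg → *enukjeg*.

rizu, ikehog, enukjeg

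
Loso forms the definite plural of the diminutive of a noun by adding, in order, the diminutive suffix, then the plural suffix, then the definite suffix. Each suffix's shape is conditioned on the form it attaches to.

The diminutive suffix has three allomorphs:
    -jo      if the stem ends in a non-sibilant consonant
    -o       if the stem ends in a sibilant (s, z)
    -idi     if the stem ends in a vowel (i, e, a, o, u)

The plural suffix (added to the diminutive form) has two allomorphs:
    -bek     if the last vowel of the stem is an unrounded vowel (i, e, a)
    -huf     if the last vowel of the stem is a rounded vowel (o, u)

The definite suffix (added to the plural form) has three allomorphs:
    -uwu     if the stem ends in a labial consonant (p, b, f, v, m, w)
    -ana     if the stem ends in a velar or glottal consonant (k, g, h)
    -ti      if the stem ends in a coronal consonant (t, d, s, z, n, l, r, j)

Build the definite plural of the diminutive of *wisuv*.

wisuvjohufuwu

*wisuv* — final sound /v/ (a non-sibilant consonant) → -jo → *wisuvjo*.
The diminutive form *wisuvjo*: last vowel = /o/, a rounded vowel → -huf → *wisuvjohuf*.
Since the final consonant of the plural form *wisuvjohuf* is /f/ (labial), it takes -uwu, giving *wisuvjohufuwu*.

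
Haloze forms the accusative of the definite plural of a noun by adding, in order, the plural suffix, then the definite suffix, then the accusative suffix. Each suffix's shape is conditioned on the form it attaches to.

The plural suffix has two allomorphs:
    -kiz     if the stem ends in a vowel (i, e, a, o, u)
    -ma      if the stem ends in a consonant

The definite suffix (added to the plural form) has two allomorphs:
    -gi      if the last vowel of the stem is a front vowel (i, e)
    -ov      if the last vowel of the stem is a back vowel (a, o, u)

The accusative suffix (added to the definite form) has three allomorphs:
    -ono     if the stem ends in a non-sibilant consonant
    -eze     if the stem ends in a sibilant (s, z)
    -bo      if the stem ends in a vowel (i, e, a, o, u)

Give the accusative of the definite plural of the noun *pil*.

Since the final sound of *pil* is /l/ (a consonant), it takes -ma, giving *pilma*.
Since the last vowel of the plural form *pilma* is /a/ (a back vowel), it takes -ov, giving *pilmaov*.
The final sound of the definite form *pilmaov* is /v/, which is a non-sibilant consonant, so the accusative suffix is -ono, giving *pilmaovono*.

pilmaovono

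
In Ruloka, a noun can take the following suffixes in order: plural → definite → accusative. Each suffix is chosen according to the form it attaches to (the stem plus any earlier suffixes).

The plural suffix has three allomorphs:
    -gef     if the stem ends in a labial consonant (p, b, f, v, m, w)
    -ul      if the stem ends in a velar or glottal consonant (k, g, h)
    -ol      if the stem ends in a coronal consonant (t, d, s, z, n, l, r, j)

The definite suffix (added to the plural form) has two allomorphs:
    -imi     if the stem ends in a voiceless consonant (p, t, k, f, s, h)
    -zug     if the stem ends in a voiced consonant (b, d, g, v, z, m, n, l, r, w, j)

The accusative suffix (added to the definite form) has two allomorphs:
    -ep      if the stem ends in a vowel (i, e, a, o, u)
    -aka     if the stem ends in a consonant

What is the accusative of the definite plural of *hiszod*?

The final consonant of *hiszod* is /d/, which is coronal, so the plural suffix is -ol, giving *hiszodol*.
The plural form *hiszodol*: final consonant = /l/, voiced → -zug → *hiszodolzug*.
The final sound of the definite form *hiszodolzug* is /g/, which is a consonant, so the accusative suffix is -aka, giving *hiszodolzugaka*.

hiszodolzugaka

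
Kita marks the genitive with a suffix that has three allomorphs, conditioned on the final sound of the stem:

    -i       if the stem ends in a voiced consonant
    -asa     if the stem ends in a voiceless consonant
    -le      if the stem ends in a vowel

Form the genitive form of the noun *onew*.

The final sound of *onew* is /w/, which is a voiced consonant, so the suffix is -i, giving *onewi*.

onewi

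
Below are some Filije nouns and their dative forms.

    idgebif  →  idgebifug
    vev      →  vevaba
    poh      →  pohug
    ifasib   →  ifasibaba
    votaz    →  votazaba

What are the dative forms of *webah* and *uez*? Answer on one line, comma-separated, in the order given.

webahug, uezaba

The suffix is conditioned by the final consonant: -ug when the stem ends in a voiceless consonant (*idgebif*, *poh*); -aba when the stem ends in a voiced consonant (*vev*, *ifasib*, *votaz*).
*webah* — final consonant /h/ (voiceless) → -ug → *webahug*.
Since the final consonant of *uez* is /z/ (voiced), it takes -aba, giving *uezaba*.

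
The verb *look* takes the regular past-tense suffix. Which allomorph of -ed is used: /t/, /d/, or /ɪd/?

The stem *look* ends in a voiceless consonant other than /t/.
The -ed suffix is realized as /ɪd/ after /t, d/; as /t/ after other voiceless consonants; and as /d/ after other voiced sounds.
So -ed on *look* is pronounced /t/.

/t/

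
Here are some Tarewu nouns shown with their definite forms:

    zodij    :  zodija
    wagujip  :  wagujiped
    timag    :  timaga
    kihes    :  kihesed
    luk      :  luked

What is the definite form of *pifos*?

pifosed

The suffix is conditioned by the final consonant: -ed when the stem ends in a voiceless consonant (*wagujip*, *kihes*, *luk*); -a when the stem ends in a voiced consonant (*zodij*, *timag*).
The final consonant of *pifos* is /s/, which is voiceless, so the suffix is -ed, giving *pifosed*.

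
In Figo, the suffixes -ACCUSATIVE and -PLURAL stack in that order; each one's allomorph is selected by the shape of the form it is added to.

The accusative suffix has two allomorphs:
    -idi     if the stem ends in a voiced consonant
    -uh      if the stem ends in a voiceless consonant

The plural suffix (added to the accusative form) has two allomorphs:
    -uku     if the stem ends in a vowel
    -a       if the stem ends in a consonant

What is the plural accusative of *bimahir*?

Since the final consonant of *bimahir* is /r/ (voiced), it takes -idi, giving *bimahiridi*.
Since the final sound of the accusative form *bimahiridi* is /i/ (a vowel), it takes -uku, giving *bimahiridiuku*.

bimahiridiuku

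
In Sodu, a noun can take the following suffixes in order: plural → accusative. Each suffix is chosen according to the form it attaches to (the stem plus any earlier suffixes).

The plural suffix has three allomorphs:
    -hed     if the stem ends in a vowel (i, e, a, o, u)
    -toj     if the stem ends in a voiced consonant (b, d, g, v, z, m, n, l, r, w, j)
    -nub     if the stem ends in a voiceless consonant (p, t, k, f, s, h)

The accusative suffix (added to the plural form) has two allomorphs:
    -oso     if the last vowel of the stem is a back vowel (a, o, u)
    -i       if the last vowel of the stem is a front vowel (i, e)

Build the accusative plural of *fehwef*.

*fehwef* — final sound /f/ (a voiceless consonant) → -nub → *fehwefnub*.
The plural form *fehwefnub* — last vowel /u/ (a back vowel) → -oso → *fehwefnuboso*.

fehwefnuboso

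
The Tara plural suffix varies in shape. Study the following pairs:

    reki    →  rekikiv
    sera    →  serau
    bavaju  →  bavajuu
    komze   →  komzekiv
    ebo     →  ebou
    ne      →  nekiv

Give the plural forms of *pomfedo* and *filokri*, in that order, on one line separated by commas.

pomfedou, filokrikiv

Looking at the last vowel of each stem: -kiv when the last vowel of the stem is a front vowel (*reki*, *komze*, *ne*); -u when the last vowel of the stem is a back vowel (*sera*, *bavaju*, *ebo*).
Since the last vowel of *pomfedo* is /o/ (a back vowel), it takes -u, giving *pomfedou*.
*filokri*: last vowel = /i/, a front vowel → -kiv → *filokrikiv*.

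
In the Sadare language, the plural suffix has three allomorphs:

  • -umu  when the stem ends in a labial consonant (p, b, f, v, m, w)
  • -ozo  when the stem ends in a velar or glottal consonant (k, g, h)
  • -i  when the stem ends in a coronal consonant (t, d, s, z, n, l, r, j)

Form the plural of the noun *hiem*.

hiemumu

*hiem*: final consonant = /m/, labial → -umu → *hiemumu*.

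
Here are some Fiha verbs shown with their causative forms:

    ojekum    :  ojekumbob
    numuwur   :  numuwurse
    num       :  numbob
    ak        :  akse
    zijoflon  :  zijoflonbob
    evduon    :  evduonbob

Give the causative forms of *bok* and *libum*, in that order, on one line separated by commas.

Looking at the final consonant of each stem: -bob when the stem ends in a nasal (*ojekum*, *num*, *zijoflon*, *evduon*); -se when the stem ends in a non-nasal consonant (*numuwur*, *ak*).
The final consonant of *bok* is /k/, which is non-nasal, so the suffix is -se, giving *bokse*.
Since the final consonant of *libum* is /m/ (a nasal), it takes -bob, giving *libumbob*.

bokse, libumbob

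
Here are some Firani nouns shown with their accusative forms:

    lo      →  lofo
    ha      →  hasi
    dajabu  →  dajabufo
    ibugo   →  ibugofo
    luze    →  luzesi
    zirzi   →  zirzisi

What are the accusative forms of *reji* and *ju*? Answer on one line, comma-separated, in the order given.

The alternation tracks the last vowel of the stem — -fo when the last vowel of the stem is a rounded vowel (*lo*, *dajabu*, *ibugo*); -si when the last vowel of the stem is an unrounded vowel (*ha*, *luze*, *zirzi*).
Since the last vowel of *reji* is /i/ (an unrounded vowel), it takes -si, giving *rejisi*.
*ju* — last vowel /u/ (a rounded vowel) → -fo → *jufo*.

rejisi, jufo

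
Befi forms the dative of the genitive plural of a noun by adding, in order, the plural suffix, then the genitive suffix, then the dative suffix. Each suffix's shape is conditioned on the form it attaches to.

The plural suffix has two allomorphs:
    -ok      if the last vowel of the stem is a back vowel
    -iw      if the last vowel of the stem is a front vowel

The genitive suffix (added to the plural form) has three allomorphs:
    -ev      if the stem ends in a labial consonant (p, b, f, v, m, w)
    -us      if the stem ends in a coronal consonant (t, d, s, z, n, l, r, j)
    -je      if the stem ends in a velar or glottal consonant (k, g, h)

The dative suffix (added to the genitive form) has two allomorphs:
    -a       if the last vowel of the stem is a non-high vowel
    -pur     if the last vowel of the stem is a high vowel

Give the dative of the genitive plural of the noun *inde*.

The last vowel of *inde* is /e/, which is a front vowel, so the plural suffix is -iw, giving *indeiw*.
The final consonant of the plural form *indeiw* is /w/, which is labial, so the genitive suffix is -ev, giving *indeiwev*.
Since the last vowel of the genitive form *indeiwev* is /e/ (a non-high vowel), it takes -a, giving *indeiweva*.

indeiweva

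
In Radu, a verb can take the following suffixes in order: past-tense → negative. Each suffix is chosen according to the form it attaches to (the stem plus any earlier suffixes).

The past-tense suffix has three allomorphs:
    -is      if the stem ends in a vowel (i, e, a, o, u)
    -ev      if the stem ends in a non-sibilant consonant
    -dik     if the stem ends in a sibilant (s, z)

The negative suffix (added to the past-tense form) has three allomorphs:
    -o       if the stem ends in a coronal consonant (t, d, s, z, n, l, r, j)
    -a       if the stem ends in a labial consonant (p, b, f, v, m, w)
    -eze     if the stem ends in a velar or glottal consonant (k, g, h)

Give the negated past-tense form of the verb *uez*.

The final sound of *uez* is /z/, which is a sibilant, so the past-tense suffix is -dik, giving *uezdik*.
The past-tense form *uezdik*: final consonant = /k/, velar/glottal → -eze → *uezdikeze*.

uezdikeze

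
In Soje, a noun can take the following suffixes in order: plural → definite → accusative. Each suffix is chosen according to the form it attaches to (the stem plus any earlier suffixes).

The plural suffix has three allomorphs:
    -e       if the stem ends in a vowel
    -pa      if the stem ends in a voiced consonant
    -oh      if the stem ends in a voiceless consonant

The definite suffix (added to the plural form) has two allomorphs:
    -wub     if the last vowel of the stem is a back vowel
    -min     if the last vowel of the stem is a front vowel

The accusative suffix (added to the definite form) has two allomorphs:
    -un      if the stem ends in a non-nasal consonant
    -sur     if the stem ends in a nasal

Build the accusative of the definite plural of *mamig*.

mamigpawubun

*mamig* — final sound /g/ (a voiced consonant) → -pa → *mamigpa*.
The last vowel of the plural form *mamigpa* is /a/, which is a back vowel, so the definite suffix is -wub, giving *mamigpawub*.
The definite form *mamigpawub* — final consonant /b/ (non-nasal) → -un → *mamigpawubun*.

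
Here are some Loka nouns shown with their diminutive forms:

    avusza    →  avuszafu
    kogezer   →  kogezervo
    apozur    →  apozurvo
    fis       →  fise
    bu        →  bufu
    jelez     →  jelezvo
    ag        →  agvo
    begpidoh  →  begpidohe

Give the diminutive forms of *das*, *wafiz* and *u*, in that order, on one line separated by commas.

The alternation tracks the final sound of the stem — -e when the stem ends in a voiceless consonant (*fis*, *begpidoh*); -vo when the stem ends in a voiced consonant (*kogezer*, *apozur*, *jelez*, *ag*); -fu when the stem ends in a vowel (*avusza*, *bu*).
*das* — final sound /s/ (a voiceless consonant) → -e → *dase*.
*wafiz* — final sound /z/ (a voiced consonant) → -vo → *wafizvo*.
*u* — final sound /u/ (a vowel) → -fu → *ufu*.

dase, wafizvo, ufu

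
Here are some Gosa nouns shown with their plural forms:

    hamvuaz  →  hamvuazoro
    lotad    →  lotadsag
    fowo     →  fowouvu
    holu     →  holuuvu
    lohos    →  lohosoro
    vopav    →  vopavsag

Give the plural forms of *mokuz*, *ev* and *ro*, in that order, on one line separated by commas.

mokuzoro, evsag, rouvu

The pattern is sibilance of the final sound: -oro when the stem ends in a sibilant (*hamvuaz*, *lohos*); -sag when the stem ends in a non-sibilant consonant (*lotad*, *vopav*); -uvu when the stem ends in a vowel (*fowo*, *holu*).
The final sound of *mokuz* is /z/, which is a sibilant, so the suffix is -oro, giving *mokuzoro*.
Since the final sound of *ev* is /v/ (a non-sibilant consonant), it takes -sag, giving *evsag*.
The final sound of *ro* is /o/, which is a vowel, so the suffix is -uvu, giving *rouvu*.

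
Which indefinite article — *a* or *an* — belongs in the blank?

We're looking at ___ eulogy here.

The indefinite article is chosen by the initial *sound* of the following word, not its spelling.
*eulogy* begins with the sound /juː/ (eu pronounced /juː/) — a consonant sound.
So the article is *a*: We're looking at a eulogy here.

a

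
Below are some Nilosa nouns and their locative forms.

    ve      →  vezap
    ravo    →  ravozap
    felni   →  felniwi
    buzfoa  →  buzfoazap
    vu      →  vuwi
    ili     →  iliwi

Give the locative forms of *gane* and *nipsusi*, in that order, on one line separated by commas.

Looking at the last vowel of each stem: -wi when the last vowel of the stem is a high vowel (*felni*, *vu*, *ili*); -zap when the last vowel of the stem is a non-high vowel (*ve*, *ravo*, *buzfoa*).
*gane* — last vowel /e/ (a non-high vowel) → -zap → *ganezap*.
Since the last vowel of *nipsusi* is /i/ (a high vowel), it takes -wi, giving *nipsusiwi*.

ganezap, nipsusiwi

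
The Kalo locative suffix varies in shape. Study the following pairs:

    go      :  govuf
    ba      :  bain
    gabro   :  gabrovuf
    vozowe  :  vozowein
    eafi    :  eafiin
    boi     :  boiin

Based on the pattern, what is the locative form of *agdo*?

The alternation tracks the last vowel of the stem — -vuf when the last vowel of the stem is a rounded vowel (*go*, *gabro*); -in when the last vowel of the stem is an unrounded vowel (*ba*, *vozowe*, *eafi*, *boi*).
*agdo*: last vowel = /o/, a rounded vowel → -vuf → *agdovuf*.

agdovuf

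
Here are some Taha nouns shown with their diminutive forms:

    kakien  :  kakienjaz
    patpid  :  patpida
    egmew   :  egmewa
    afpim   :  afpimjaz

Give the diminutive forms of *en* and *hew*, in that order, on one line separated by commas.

The pattern is nasality of the final consonant: -jaz when the stem ends in a nasal (*kakien*, *afpim*); -a when the stem ends in a non-nasal consonant (*patpid*, *egmew*).
Since the final consonant of *en* is /n/ (a nasal), it takes -jaz, giving *enjaz*.
Since the final consonant of *hew* is /w/ (non-nasal), it takes -a, giving *hewa*.

enjaz, hewa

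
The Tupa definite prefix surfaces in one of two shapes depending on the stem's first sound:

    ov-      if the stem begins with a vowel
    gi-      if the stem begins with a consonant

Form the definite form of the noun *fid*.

gifid

*fid*: first sound = /f/, a consonant → gi- → *gifid*.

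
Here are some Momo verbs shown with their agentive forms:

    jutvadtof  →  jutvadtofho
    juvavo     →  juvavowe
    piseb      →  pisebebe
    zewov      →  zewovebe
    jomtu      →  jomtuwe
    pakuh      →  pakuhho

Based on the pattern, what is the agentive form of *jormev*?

jormevebe

The alternation tracks the final sound of the stem — -ho when the stem ends in a voiceless consonant (*jutvadtof*, *pakuh*); -ebe when the stem ends in a voiced consonant (*piseb*, *zewov*); -we when the stem ends in a vowel (*juvavo*, *jomtu*).
Since the final sound of *jormev* is /v/ (a voiced consonant), it takes -ebe, giving *jormevebe*.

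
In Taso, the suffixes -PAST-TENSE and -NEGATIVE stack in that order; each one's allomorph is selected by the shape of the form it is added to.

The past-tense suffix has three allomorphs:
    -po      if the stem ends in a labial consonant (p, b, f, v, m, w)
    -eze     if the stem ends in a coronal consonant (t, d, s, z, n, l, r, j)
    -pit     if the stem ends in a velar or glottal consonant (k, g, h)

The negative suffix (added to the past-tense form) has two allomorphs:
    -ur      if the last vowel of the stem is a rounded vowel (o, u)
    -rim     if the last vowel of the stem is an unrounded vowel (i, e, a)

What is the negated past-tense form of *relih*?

*relih* — final consonant /h/ (velar/glottal) → -pit → *relihpit*.
Since the last vowel of the past-tense form *relihpit* is /i/ (an unrounded vowel), it takes -rim, giving *relihpitrim*.

relihpitrim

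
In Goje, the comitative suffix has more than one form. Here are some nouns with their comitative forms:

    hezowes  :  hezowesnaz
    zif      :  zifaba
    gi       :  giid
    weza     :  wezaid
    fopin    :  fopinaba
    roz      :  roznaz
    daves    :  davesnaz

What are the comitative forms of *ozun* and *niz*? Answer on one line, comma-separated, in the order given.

ozunaba, niznaz

Looking at the final sound of each stem: -naz when the stem ends in a sibilant (*hezowes*, *roz*, *daves*); -aba when the stem ends in a non-sibilant consonant (*zif*, *fopin*); -id when the stem ends in a vowel (*gi*, *weza*).
*ozun*: final sound = /n/, a non-sibilant consonant → -aba → *ozunaba*.
*niz* — final sound /z/ (a sibilant) → -naz → *niznaz*.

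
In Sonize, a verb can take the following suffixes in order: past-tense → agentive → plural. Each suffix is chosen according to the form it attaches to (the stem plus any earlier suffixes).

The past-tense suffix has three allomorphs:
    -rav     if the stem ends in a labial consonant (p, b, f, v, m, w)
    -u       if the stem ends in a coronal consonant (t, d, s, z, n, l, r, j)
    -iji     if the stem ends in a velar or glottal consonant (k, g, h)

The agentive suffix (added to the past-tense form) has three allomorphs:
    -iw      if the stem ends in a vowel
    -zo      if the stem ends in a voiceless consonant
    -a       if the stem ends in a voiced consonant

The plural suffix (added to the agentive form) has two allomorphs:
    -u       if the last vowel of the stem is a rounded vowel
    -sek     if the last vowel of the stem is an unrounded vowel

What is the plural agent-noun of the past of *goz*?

gozuiwsek

*goz* — final consonant /z/ (coronal) → -u → *gozu*.
The past-tense form *gozu*: final sound = /u/, a vowel → -iw → *gozuiw*.
The agentive form *gozuiw*: last vowel = /i/, an unrounded vowel → -sek → *gozuiwsek*.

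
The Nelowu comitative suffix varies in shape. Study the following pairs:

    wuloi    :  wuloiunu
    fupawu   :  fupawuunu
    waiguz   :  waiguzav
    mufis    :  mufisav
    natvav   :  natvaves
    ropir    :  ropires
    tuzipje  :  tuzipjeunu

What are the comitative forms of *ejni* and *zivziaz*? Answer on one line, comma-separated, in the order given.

ejniunu, zivziazav

Looking at the final sound of each stem: -av when the stem ends in a sibilant (*waiguz*, *mufis*); -es when the stem ends in a non-sibilant consonant (*natvav*, *ropir*); -unu when the stem ends in a vowel (*wuloi*, *fupawu*, *tuzipje*).
Since the final sound of *ejni* is /i/ (a vowel), it takes -unu, giving *ejniunu*.
The final sound of *zivziaz* is /z/, which is a sibilant, so the suffix is -av, giving *zivziazav*.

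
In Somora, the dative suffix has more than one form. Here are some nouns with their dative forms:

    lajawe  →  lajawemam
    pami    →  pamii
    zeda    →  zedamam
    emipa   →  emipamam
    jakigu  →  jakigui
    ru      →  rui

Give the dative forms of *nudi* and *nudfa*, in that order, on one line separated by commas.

nudii, nudfamam

Looking at the last vowel of each stem: -i when the last vowel of the stem is a high vowel (*pami*, *jakigu*, *ru*); -mam when the last vowel of the stem is a non-high vowel (*lajawe*, *zeda*, *emipa*).
*nudi*: last vowel = /i/, a high vowel → -i → *nudii*.
Since the last vowel of *nudfa* is /a/ (a non-high vowel), it takes -mam, giving *nudfamam*.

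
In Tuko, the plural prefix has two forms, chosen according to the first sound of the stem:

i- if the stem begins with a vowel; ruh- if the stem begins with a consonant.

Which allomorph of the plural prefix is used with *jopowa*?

Since the first sound of *jopowa* is /j/ (a consonant), it takes ruh-.

ruh-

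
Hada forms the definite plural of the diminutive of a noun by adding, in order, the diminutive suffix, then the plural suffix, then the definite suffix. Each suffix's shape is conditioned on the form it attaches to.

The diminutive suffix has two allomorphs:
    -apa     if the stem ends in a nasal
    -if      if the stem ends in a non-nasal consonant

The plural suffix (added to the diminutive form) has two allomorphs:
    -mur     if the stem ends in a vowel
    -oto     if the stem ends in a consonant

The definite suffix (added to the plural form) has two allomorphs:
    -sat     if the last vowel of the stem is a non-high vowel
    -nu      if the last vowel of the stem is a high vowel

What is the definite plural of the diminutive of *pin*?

The final consonant of *pin* is /n/, which is a nasal, so the diminutive suffix is -apa, giving *pinapa*.
The diminutive form *pinapa*: final sound = /a/, a vowel → -mur → *pinapamur*.
The plural form *pinapamur* — last vowel /u/ (a high vowel) → -nu → *pinapamurnu*.

pinapamurnu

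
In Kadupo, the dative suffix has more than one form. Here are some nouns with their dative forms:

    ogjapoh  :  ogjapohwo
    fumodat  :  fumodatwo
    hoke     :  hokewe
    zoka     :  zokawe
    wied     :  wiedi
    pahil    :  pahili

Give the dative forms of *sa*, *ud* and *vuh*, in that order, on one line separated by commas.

sawe, udi, vuhwo

Looking at the final sound of each stem: -wo when the stem ends in a voiceless consonant (*ogjapoh*, *fumodat*); -i when the stem ends in a voiced consonant (*wied*, *pahil*); -we when the stem ends in a vowel (*hoke*, *zoka*).
Since the final sound of *sa* is /a/ (a vowel), it takes -we, giving *sawe*.
*ud* — final sound /d/ (a voiced consonant) → -i → *udi*.
*vuh* — final sound /h/ (a voiceless consonant) → -wo → *vuhwo*.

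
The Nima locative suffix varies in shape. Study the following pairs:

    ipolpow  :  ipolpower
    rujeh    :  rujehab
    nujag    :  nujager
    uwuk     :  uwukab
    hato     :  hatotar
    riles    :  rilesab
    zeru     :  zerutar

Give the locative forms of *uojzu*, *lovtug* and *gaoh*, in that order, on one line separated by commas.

uojzutar, lovtuger, gaohab

Looking at the final sound of each stem: -ab when the stem ends in a voiceless consonant (*rujeh*, *uwuk*, *riles*); -er when the stem ends in a voiced consonant (*ipolpow*, *nujag*); -tar when the stem ends in a vowel (*hato*, *zeru*).
Since the final sound of *uojzu* is /u/ (a vowel), it takes -tar, giving *uojzutar*.
Since the final sound of *lovtug* is /g/ (a voiced consonant), it takes -er, giving *lovtuger*.
The final sound of *gaoh* is /h/, which is a voiceless consonant, so the suffix is -ab, giving *gaohab*.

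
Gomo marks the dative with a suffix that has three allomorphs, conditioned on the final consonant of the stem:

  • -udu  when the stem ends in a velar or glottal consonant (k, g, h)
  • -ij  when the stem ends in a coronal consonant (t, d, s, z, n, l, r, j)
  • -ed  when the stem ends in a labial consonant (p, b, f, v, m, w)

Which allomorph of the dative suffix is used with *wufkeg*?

*wufkeg* — final consonant /g/ (velar/glottal) → -udu.

-udu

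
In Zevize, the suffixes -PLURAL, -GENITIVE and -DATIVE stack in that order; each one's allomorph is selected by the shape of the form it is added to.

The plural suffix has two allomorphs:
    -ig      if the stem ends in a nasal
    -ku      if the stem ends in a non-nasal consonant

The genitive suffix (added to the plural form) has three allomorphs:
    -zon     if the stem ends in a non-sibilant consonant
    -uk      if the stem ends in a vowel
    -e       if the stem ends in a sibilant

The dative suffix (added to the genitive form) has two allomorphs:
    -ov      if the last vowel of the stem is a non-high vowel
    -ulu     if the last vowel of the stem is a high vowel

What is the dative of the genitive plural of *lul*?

Since the final consonant of *lul* is /l/ (non-nasal), it takes -ku, giving *lulku*.
The plural form *lulku*: final sound = /u/, a vowel → -uk → *lulkuuk*.
The last vowel of the genitive form *lulkuuk* is /u/, which is a high vowel, so the dative suffix is -ulu, giving *lulkuukulu*.

lulkuukulu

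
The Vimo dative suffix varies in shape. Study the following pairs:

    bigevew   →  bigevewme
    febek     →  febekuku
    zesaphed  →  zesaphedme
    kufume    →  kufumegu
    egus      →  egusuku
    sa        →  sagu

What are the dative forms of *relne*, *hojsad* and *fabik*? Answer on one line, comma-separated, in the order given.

relnegu, hojsadme, fabikuku

The alternation tracks the final sound of the stem — -uku when the stem ends in a voiceless consonant (*febek*, *egus*); -me when the stem ends in a voiced consonant (*bigevew*, *zesaphed*); -gu when the stem ends in a vowel (*kufume*, *sa*).
*relne* — final sound /e/ (a vowel) → -gu → *relnegu*.
*hojsad*: final sound = /d/, a voiced consonant → -me → *hojsadme*.
*fabik*: final sound = /k/, a voiceless consonant → -uku → *fabikuku*.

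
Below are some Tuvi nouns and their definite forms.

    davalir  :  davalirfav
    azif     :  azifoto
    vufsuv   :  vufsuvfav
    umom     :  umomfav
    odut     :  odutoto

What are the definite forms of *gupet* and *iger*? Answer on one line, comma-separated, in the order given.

Looking at the final consonant of each stem: -oto when the stem ends in a voiceless consonant (*azif*, *odut*); -fav when the stem ends in a voiced consonant (*davalir*, *vufsuv*, *umom*).
Since the final consonant of *gupet* is /t/ (voiceless), it takes -oto, giving *gupetoto*.
*iger* — final consonant /r/ (voiced) → -fav → *igerfav*.

gupetoto, igerfav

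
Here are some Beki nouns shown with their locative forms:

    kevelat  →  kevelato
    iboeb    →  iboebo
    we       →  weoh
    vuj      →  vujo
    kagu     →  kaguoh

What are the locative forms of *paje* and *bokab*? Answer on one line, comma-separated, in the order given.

pajeoh, bokabo

The alternation tracks the final sound of the stem — -o when the stem ends in a consonant (*kevelat*, *iboeb*, *vuj*); -oh when the stem ends in a vowel (*we*, *kagu*).
*paje* — final sound /e/ (a vowel) → -oh → *pajeoh*.
Since the final sound of *bokab* is /b/ (a consonant), it takes -o, giving *bokabo*.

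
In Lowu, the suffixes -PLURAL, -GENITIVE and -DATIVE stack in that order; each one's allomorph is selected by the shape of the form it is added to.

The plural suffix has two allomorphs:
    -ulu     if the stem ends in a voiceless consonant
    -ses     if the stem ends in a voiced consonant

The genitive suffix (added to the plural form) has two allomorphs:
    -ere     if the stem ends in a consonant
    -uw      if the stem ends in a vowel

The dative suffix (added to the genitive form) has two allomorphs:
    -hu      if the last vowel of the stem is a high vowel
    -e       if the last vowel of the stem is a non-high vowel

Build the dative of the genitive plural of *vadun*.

*vadun*: final consonant = /n/, voiced → -ses → *vadunses*.
The plural form *vadunses* — final sound /s/ (a consonant) → -ere → *vadunsesere*.
The last vowel of the genitive form *vadunsesere* is /e/, which is a non-high vowel, so the dative suffix is -e, giving *vadunseseree*.

vadunseseree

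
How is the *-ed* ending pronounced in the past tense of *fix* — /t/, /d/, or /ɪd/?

/t/

The stem *fix* ends in a voiceless consonant other than /t/.
The -ed suffix is realized as /ɪd/ after /t, d/; as /t/ after other voiceless consonants; and as /d/ after other voiced sounds.
So -ed on *fix* is pronounced /t/.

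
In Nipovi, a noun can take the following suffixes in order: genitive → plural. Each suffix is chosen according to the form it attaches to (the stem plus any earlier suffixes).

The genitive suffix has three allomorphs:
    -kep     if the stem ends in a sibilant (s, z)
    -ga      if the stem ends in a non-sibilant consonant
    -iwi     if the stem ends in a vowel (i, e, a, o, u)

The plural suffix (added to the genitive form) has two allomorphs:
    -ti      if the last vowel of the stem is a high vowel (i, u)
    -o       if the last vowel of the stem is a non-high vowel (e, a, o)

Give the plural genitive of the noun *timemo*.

timemoiwiti

The final sound of *timemo* is /o/, which is a vowel, so the genitive suffix is -iwi, giving *timemoiwi*.
The genitive form *timemoiwi* — last vowel /i/ (a high vowel) → -ti → *timemoiwiti*.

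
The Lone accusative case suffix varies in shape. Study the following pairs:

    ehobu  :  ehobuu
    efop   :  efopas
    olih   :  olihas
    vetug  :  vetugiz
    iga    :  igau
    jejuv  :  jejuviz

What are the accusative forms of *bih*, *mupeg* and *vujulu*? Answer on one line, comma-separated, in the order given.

bihas, mupegiz, vujuluu

The pattern is voicing of the final sound: -as when the stem ends in a voiceless consonant (*efop*, *olih*); -iz when the stem ends in a voiced consonant (*vetug*, *jejuv*); -u when the stem ends in a vowel (*ehobu*, *iga*).
*bih* — final sound /h/ (a voiceless consonant) → -as → *bihas*.
Since the final sound of *mupeg* is /g/ (a voiced consonant), it takes -iz, giving *mupegiz*.
Since the final sound of *vujulu* is /u/ (a vowel), it takes -u, giving *vujuluu*.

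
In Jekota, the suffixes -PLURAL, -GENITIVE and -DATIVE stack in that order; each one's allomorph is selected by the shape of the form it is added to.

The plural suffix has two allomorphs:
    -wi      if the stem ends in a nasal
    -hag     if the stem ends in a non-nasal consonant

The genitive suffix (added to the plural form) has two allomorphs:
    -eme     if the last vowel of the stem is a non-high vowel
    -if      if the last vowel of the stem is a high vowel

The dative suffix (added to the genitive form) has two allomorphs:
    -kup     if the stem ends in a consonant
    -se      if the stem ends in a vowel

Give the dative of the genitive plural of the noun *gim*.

Since the final consonant of *gim* is /m/ (a nasal), it takes -wi, giving *gimwi*.
The last vowel of the plural form *gimwi* is /i/, which is a high vowel, so the genitive suffix is -if, giving *gimwiif*.
The final sound of the genitive form *gimwiif* is /f/, which is a consonant, so the dative suffix is -kup, giving *gimwiifkup*.

gimwiifkup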